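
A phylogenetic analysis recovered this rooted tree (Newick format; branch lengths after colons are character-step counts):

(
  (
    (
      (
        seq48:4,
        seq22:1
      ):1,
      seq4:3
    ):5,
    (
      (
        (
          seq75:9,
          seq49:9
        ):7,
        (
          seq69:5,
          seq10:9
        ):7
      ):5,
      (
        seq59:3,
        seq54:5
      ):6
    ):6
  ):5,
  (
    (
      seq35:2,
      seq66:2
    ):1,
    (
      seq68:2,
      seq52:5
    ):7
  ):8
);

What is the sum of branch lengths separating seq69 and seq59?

26

The path runs seq69 → … → MRCA → … → seq59; the MRCA is the node subtending (((seq75,seq49),(seq69,seq10)),(seq59,seq54)).
Branch lengths along that path: 5 + 7 + 5 + 6 + 3 = 26.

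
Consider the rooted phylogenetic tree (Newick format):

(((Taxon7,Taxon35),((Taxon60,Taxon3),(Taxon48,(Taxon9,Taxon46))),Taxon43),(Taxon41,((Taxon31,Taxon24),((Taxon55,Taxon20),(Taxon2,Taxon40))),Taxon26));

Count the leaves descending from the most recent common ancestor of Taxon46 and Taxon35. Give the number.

8

The MRCA of Taxon46 and Taxon35 is the node subtending ((Taxon7,Taxon35),((Taxon60,Taxon3),(Taxon48,(Taxon9,Taxon46))),Taxon43).
That clade contains 8 terminal taxa: Taxon3, Taxon35, Taxon43, Taxon46, Taxon48, Taxon60, Taxon7, Taxon9.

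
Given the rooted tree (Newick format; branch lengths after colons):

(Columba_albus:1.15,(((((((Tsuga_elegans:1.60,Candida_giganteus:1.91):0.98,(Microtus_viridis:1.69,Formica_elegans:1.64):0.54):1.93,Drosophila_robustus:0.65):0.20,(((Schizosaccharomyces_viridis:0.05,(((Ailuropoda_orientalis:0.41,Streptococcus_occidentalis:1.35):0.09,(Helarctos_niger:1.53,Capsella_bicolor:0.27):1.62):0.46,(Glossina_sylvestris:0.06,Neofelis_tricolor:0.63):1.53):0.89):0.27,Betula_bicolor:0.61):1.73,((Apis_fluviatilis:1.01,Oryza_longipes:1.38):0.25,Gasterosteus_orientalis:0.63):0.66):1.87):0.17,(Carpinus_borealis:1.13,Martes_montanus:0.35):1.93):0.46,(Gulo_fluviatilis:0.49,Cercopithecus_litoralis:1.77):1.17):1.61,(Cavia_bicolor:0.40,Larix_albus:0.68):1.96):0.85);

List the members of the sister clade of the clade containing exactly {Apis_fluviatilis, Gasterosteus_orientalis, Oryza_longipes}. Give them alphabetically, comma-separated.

Ailuropoda_orientalis, Betula_bicolor, Capsella_bicolor, Glossina_sylvestris, Helarctos_niger, Neofelis_tricolor, Schizosaccharomyces_viridis, Streptococcus_occidentalis

The clade containing exactly {Apis_fluviatilis, Gasterosteus_orientalis, Oryza_longipes} attaches to the tree at the node subtending (((Schizosaccharomyces_viridis,(((Ailuropoda_orientalis,Streptococcus_occidentalis),(Helarctos_niger,Capsella_bicolor)),(Glossina_sylvestris,Neofelis_tricolor))),Betula_bicolor),((Apis_fluviatilis,Oryza_longipes),Gasterosteus_orientalis)).
The other lineage descending from that same node — the sister group — is ((Schizosaccharomyces_viridis,(((Ailuropoda_orientalis,Streptococcus_occidentalis),(Helarctos_niger,Capsella_bicolor)),(Glossina_sylvestris,Neofelis_tricolor))),Betula_bicolor); its 8 tips in alphabetical order are the answer.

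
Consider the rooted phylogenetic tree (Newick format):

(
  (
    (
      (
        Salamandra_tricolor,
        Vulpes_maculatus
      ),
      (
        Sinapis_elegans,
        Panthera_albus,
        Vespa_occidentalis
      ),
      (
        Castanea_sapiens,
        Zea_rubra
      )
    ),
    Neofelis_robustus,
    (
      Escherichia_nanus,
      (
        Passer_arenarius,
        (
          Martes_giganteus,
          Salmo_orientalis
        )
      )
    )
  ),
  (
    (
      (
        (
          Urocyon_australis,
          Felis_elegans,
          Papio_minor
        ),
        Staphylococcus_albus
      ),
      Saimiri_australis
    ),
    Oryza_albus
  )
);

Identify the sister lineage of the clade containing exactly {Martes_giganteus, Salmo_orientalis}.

Passer_arenarius

The clade containing exactly {Martes_giganteus, Salmo_orientalis} attaches to the tree at the node subtending (Passer_arenarius,(Martes_giganteus,Salmo_orientalis)).
The other lineage descending from that same node — the sister group — is the single tip Passer_arenarius.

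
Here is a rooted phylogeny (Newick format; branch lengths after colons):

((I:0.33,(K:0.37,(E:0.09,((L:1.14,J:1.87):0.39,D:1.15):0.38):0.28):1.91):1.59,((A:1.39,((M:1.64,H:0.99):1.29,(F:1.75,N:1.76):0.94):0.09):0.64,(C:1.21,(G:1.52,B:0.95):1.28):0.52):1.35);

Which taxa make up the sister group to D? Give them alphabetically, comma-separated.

D attaches to the tree at the node subtending ((L,J),D).
The other lineage descending from that same node — the sister group — is (L,J); its 2 tips in alphabetical order are the answer.

J, L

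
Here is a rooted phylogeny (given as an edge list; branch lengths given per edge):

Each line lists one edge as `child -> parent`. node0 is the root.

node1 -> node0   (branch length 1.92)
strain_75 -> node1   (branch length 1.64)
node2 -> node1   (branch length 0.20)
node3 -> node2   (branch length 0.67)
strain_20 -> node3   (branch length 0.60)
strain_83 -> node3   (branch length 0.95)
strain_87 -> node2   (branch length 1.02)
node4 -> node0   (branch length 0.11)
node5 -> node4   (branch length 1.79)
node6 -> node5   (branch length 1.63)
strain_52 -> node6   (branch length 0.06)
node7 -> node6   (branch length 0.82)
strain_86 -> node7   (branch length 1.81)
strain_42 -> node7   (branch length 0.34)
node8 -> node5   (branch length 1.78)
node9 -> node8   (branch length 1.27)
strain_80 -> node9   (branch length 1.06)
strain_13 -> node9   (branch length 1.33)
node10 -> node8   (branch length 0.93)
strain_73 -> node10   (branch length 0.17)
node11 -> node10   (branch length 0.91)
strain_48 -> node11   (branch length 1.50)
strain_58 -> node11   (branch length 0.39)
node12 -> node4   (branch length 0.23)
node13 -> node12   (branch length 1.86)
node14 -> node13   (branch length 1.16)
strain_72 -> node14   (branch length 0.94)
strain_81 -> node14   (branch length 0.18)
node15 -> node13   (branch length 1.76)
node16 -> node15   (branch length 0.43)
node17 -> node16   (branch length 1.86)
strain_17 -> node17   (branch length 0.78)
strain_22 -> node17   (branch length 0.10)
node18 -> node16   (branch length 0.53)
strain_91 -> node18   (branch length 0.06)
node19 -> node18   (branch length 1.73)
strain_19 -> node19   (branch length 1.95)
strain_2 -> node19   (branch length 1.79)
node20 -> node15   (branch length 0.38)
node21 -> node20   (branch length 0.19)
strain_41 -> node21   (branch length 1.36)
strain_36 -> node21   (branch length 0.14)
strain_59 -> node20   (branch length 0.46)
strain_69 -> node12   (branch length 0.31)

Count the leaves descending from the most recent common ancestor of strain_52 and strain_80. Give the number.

The MRCA of strain_52 and strain_80 is the node subtending ((strain_52,(strain_86,strain_42)),((strain_80,strain_13),(strain_73,(strain_48,strain_58)))).
That clade contains 8 terminal taxa: strain_13, strain_42, strain_48, strain_52, strain_58, strain_73, strain_80, strain_86.

8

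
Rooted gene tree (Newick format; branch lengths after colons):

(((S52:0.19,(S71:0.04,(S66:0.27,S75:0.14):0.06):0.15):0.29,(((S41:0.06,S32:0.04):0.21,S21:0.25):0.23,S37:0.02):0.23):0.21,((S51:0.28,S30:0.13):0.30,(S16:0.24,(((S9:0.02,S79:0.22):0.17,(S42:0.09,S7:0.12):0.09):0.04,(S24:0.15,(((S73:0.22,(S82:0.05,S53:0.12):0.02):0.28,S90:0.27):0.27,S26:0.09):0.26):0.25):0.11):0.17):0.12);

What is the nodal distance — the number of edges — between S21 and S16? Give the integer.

7

The MRCA of S21 and S16 is the root of the tree.
From S21 up to that node: 4 branches. From S16 up to the same node: 3 branches. Total: 4 + 3 = 7.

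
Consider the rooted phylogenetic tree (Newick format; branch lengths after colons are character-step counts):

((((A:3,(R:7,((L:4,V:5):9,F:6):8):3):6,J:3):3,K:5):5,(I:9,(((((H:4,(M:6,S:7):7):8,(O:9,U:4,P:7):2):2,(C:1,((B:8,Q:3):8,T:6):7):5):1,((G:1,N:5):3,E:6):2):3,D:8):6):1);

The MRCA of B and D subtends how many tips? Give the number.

The MRCA of B and D is the node subtending (((((H,(M,S)),(O,U,P)),(C,((B,Q),T))),((G,N),E)),D).
That clade contains 14 terminal taxa: B, C, D, E, G, H, M, N, O, P, Q, S, T, U.

14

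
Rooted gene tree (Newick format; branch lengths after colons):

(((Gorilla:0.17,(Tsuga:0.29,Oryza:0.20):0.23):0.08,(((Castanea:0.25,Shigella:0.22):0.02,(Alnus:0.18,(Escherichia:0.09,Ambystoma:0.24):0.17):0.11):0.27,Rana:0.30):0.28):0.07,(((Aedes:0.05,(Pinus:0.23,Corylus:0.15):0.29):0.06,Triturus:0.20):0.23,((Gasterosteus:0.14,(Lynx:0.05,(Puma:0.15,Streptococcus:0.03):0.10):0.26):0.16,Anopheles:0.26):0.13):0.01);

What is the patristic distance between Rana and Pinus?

The path runs Rana → … → MRCA → … → Pinus; the MRCA is the root of the tree.
Branch lengths along that path: 0.30 + 0.28 + 0.07 + 0.01 + 0.23 + 0.06 + 0.29 + 0.23 = 1.47.

1.47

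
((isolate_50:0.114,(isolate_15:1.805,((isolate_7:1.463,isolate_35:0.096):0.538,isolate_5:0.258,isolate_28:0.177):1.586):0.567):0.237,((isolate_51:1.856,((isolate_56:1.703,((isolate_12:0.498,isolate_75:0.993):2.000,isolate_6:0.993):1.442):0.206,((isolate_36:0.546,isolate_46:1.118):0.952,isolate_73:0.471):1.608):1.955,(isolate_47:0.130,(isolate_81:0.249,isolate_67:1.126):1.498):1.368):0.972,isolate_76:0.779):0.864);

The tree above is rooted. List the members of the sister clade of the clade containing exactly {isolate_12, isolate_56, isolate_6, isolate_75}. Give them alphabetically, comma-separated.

The clade containing exactly {isolate_12, isolate_56, isolate_6, isolate_75} attaches to the tree at the node subtending ((isolate_56,((isolate_12,isolate_75),isolate_6)),((isolate_36,isolate_46),isolate_73)).
The other lineage descending from that same node — the sister group — is ((isolate_36,isolate_46),isolate_73); its 3 tips in alphabetical order are the answer.

isolate_36, isolate_46, isolate_73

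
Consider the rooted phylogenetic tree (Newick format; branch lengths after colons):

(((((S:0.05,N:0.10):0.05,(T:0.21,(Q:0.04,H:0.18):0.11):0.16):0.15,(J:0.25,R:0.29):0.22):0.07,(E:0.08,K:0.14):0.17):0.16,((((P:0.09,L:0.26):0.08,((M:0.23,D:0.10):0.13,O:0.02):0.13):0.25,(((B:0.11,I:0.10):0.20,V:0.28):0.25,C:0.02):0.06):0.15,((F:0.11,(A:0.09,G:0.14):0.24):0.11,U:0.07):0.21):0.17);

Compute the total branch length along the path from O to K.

The path runs O → … → MRCA → … → K; the MRCA is the root of the tree.
Branch lengths along that path: 0.02 + 0.13 + 0.25 + 0.15 + 0.17 + 0.16 + 0.17 + 0.14 = 1.19.

1.19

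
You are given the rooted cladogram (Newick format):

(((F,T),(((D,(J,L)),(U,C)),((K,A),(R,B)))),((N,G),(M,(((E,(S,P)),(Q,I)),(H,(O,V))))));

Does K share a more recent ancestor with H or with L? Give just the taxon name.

The MRCA of K and L subtends (((D,(J,L)),(U,C)),((K,A),(R,B))) (9 taxa).
The MRCA of K and H is the root, subtending the entire tree (22 taxa).
The first is nested inside the second, so K shares a more recent common ancestor with L.

L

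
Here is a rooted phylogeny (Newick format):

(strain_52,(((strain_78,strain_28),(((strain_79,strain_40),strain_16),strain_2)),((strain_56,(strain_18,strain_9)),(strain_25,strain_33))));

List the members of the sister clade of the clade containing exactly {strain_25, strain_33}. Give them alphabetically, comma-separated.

strain_18, strain_56, strain_9

The clade containing exactly {strain_25, strain_33} attaches to the tree at the node subtending ((strain_56,(strain_18,strain_9)),(strain_25,strain_33)).
The other lineage descending from that same node — the sister group — is (strain_56,(strain_18,strain_9)); its 3 tips in alphabetical order are the answer.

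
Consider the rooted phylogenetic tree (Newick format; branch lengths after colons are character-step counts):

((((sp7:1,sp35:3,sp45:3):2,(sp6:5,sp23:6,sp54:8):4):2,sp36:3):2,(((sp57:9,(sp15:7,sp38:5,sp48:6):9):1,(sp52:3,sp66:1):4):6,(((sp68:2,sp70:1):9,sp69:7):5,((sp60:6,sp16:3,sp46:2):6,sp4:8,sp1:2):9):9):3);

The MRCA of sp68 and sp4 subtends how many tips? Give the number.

The MRCA of sp68 and sp4 is the node subtending (((sp68,sp70),sp69),((sp60,sp16,sp46),sp4,sp1)).
That clade contains 8 terminal taxa: sp1, sp16, sp4, sp46, sp60, sp68, sp69, sp70.

8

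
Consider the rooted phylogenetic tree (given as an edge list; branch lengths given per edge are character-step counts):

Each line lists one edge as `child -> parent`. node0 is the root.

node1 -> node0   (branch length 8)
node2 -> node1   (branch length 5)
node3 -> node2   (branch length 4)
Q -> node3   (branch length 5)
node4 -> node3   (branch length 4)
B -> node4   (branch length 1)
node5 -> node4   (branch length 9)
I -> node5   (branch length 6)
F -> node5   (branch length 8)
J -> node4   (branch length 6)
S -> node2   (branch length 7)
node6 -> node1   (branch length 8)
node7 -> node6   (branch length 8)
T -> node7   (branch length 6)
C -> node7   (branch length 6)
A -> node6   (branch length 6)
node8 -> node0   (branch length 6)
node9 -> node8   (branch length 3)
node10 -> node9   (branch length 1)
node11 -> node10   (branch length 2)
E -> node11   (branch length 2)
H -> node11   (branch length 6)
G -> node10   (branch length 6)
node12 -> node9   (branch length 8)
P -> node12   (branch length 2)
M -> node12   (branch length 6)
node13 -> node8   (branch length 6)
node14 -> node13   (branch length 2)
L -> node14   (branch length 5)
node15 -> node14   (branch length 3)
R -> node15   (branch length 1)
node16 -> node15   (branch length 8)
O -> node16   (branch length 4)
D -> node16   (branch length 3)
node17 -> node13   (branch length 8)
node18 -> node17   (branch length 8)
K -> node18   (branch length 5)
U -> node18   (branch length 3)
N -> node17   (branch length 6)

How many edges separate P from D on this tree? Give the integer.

8

The MRCA of P and D is the node subtending ((((E,H),G),(P,M)),((L,(R,(O,D))),((K,U),N))).
From P up to that node: 3 branches. From D up to the same node: 5 branches. Total: 3 + 5 = 8.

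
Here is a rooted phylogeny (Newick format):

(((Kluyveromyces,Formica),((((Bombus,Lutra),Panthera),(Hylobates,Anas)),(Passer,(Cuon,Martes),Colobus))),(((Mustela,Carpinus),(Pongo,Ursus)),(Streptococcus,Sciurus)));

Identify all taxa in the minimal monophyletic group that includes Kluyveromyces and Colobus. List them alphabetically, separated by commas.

Tracing Kluyveromyces: it sits inside (Kluyveromyces,Formica).
Tracing Colobus: it sits inside (Passer,(Cuon,Martes),Colobus).
The smallest clade enclosing both is ((Kluyveromyces,Formica),((((Bombus,Lutra),Panthera),(Hylobates,Anas)),(Passer,(Cuon,Martes),Colobus))); the answer is its 11 terminal taxa in alphabetical order.

Anas, Bombus, Colobus, Cuon, Formica, Hylobates, Kluyveromyces, Lutra, Martes, Panthera, Passer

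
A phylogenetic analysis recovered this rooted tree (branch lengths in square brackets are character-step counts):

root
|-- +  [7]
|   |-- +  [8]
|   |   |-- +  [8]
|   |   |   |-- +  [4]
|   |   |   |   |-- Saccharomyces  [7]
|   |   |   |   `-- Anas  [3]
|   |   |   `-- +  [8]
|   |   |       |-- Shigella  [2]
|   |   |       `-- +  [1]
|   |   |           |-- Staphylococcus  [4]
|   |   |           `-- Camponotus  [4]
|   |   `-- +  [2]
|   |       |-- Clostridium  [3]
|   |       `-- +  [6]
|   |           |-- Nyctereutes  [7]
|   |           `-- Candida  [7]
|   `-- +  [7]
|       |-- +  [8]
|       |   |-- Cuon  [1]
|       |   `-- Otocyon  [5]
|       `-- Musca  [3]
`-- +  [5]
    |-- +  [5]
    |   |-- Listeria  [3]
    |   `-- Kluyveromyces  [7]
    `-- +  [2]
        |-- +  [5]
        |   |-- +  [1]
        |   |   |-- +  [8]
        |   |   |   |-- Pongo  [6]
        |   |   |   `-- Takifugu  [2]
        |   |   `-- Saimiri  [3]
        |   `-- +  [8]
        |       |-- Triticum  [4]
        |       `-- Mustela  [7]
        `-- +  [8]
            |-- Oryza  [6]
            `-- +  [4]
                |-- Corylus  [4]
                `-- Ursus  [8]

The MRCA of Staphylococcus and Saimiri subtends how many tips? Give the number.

21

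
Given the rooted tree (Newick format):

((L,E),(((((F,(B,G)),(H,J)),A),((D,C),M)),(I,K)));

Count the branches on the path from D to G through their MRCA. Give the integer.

The MRCA of D and G is the node subtending ((((F,(B,G)),(H,J)),A),((D,C),M)).
From D up to that node: 3 branches. From G up to the same node: 5 branches. Total: 3 + 5 = 8.

8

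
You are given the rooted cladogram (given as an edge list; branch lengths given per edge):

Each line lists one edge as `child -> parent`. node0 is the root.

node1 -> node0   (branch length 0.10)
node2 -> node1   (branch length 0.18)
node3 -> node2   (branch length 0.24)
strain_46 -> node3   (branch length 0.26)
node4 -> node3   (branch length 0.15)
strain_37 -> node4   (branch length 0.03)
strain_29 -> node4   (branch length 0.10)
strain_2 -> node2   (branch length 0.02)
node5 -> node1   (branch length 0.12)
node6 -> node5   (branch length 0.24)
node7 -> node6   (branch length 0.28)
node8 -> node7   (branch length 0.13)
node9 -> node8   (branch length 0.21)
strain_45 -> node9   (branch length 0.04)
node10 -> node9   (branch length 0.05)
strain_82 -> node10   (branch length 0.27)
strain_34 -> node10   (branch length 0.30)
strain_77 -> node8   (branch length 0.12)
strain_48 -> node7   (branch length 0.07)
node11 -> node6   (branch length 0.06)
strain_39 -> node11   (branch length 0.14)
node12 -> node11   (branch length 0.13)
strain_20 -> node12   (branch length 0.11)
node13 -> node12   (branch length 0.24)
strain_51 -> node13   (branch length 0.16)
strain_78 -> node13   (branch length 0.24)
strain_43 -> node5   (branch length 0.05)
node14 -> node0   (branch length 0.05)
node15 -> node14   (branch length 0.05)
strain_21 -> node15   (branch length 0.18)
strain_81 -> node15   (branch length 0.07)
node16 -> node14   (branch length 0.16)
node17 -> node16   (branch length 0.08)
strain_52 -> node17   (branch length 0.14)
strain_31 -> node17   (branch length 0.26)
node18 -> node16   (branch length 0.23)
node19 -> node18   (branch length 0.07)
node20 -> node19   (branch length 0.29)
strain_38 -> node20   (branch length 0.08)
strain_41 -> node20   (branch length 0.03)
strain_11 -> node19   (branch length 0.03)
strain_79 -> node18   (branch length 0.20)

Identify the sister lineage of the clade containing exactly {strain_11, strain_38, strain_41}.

The clade containing exactly {strain_11, strain_38, strain_41} attaches to the tree at the node subtending (((strain_38,strain_41),strain_11),strain_79).
The other lineage descending from that same node — the sister group — is the single tip strain_79.

strain_79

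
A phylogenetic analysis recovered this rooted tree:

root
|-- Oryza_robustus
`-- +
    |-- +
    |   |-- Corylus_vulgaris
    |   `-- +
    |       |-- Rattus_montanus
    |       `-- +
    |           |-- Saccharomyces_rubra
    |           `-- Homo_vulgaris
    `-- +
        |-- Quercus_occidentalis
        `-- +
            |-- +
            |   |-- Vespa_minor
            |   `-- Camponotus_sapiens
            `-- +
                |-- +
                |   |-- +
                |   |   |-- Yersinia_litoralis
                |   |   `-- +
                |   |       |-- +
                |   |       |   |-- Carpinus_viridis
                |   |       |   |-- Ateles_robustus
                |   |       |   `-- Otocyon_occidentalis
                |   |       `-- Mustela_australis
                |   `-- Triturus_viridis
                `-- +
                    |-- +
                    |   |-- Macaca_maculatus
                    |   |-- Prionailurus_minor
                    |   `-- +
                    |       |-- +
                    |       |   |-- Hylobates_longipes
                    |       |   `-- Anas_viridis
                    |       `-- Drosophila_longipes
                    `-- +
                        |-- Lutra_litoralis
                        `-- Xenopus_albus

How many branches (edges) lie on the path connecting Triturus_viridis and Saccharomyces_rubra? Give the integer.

9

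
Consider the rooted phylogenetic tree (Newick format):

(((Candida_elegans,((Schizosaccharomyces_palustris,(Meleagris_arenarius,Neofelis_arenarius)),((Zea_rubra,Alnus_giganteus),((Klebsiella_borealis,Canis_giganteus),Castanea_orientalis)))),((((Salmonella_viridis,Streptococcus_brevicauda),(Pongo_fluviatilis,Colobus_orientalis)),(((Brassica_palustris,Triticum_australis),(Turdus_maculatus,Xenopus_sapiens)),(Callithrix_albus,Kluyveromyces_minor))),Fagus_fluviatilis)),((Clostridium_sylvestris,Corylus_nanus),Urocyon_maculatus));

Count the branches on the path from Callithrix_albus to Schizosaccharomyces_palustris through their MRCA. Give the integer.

The MRCA of Callithrix_albus and Schizosaccharomyces_palustris is the node subtending ((Candida_elegans,((Schizosaccharomyces_palustris,(Meleagris_arenarius,Neofelis_arenarius)),((Zea_rubra,Alnus_giganteus),((Klebsiella_borealis,Canis_giganteus),Castanea_orientalis)))),((((Salmonella_viridis,Streptococcus_brevicauda),(Pongo_fluviatilis,Colobus_orientalis)),(((Brassica_palustris,Triticum_australis),(Turdus_maculatus,Xenopus_sapiens)),(Callithrix_albus,Kluyveromyces_minor))),Fagus_fluviatilis)).
From Callithrix_albus up to that node: 5 branches. From Schizosaccharomyces_palustris up to the same node: 4 branches. Total: 5 + 4 = 9.

9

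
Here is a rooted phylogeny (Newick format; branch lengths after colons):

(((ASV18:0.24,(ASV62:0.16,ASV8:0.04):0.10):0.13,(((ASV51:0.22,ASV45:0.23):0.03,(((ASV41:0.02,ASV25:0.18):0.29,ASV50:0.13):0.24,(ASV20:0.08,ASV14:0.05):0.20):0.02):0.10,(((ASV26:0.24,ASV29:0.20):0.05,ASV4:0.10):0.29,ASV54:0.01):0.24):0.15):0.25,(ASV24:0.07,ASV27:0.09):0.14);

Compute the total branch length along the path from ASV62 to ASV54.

The path runs ASV62 → … → MRCA → … → ASV54; the MRCA is the node subtending ((ASV18,(ASV62,ASV8)),(((ASV51,ASV45),(((ASV41,ASV25),ASV50),(ASV20,ASV14))),(((ASV26,ASV29),ASV4),ASV54))).
Branch lengths along that path: 0.16 + 0.10 + 0.13 + 0.15 + 0.24 + 0.01 = 0.79.

0.79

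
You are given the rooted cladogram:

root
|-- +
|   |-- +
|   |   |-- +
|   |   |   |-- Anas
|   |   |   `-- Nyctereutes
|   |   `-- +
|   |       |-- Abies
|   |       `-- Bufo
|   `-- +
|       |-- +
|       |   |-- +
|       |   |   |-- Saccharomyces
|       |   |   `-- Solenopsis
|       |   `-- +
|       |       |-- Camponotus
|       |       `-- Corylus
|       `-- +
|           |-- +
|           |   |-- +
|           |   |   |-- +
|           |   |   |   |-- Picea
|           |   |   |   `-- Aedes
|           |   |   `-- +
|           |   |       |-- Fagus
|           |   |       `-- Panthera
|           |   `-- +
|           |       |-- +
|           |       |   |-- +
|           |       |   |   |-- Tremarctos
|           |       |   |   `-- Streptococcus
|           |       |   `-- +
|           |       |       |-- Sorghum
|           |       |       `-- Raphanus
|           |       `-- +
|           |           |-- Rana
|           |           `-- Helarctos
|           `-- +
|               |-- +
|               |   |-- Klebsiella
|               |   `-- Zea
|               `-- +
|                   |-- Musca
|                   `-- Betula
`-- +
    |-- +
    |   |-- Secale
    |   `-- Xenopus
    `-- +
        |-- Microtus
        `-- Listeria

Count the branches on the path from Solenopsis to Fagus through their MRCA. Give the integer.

8

The MRCA of Solenopsis and Fagus is the node subtending (((Saccharomyces,Solenopsis),(Camponotus,Corylus)),((((Picea,Aedes),(Fagus,Panthera)),(((Tremarctos,Streptococcus),(Sorghum,Raphanus)),(Rana,Helarctos))),((Klebsiella,Zea),(Musca,Betula)))).
From Solenopsis up to that node: 3 branches. From Fagus up to the same node: 5 branches. Total: 3 + 5 = 8.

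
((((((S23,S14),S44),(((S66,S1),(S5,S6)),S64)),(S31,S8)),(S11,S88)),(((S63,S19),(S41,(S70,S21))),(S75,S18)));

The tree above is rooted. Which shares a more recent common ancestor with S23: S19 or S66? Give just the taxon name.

S66

The MRCA of S23 and S66 subtends (((S23,S14),S44),(((S66,S1),(S5,S6)),S64)) (8 taxa).
The MRCA of S23 and S19 is the root, subtending the entire tree (19 taxa).
The first is nested inside the second, so S23 shares a more recent common ancestor with S66.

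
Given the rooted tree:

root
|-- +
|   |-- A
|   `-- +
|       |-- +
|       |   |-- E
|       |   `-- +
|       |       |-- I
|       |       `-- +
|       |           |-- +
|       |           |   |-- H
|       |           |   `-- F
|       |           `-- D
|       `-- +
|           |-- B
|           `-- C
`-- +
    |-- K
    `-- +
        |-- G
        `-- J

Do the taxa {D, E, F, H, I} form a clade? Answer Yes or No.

The most recent common ancestor of these taxa subtends (E,(I,((H,F),D))).
That clade has exactly 5 tips — every listed taxon and nothing else — so the group is monophyletic.

Yes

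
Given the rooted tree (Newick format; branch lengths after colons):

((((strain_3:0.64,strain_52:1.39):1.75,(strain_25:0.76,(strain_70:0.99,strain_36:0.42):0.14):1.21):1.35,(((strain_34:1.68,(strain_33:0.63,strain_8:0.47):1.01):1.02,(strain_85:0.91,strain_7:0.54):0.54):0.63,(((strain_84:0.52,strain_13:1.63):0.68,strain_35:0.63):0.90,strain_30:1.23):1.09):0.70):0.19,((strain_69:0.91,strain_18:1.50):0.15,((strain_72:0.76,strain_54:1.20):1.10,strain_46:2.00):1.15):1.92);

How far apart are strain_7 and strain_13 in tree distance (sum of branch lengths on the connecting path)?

6.01

The path runs strain_7 → … → MRCA → … → strain_13; the MRCA is the node subtending (((strain_34,(strain_33,strain_8)),(strain_85,strain_7)),(((strain_84,strain_13),strain_35),strain_30)).
Branch lengths along that path: 0.54 + 0.54 + 0.63 + 1.09 + 0.90 + 0.68 + 1.63 = 6.01.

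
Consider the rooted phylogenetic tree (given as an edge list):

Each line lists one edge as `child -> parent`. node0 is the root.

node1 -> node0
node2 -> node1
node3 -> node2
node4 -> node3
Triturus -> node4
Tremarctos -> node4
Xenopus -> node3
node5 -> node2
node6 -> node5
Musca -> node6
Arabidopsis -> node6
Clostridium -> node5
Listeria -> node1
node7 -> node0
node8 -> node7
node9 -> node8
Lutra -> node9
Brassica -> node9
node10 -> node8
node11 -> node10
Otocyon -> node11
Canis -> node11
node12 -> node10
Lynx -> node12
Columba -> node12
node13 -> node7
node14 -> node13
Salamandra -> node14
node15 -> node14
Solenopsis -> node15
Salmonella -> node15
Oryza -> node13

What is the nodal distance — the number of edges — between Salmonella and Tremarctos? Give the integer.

The MRCA of Salmonella and Tremarctos is the root of the tree.
From Salmonella up to that node: 5 branches. From Tremarctos up to the same node: 5 branches. Total: 5 + 5 = 10.

10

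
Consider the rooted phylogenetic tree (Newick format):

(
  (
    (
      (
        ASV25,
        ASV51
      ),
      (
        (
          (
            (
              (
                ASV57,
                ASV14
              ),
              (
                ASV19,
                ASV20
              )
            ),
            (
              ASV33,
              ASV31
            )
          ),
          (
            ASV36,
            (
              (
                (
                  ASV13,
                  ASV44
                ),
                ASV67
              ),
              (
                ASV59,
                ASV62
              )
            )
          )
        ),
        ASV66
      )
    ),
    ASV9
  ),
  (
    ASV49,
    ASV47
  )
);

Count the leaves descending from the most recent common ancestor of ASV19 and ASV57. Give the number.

4

The MRCA of ASV19 and ASV57 is the node subtending ((ASV57,ASV14),(ASV19,ASV20)).
That clade contains 4 terminal taxa: ASV14, ASV19, ASV20, ASV57.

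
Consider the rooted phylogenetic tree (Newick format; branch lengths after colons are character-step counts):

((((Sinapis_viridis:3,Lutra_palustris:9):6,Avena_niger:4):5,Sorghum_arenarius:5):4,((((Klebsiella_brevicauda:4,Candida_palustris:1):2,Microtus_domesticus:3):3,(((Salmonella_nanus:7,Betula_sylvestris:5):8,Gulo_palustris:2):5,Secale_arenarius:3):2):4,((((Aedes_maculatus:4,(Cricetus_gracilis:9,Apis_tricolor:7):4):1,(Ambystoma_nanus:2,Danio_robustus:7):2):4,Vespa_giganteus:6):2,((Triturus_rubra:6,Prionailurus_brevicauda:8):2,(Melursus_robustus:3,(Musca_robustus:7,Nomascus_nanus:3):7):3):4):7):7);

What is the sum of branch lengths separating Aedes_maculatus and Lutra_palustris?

49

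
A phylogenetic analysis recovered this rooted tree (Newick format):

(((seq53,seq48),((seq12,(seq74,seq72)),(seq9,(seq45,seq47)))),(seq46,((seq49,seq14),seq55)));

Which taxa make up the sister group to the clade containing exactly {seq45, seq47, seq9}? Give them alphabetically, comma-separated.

seq12, seq72, seq74

The clade containing exactly {seq45, seq47, seq9} attaches to the tree at the node subtending ((seq12,(seq74,seq72)),(seq9,(seq45,seq47))).
The other lineage descending from that same node — the sister group — is (seq12,(seq74,seq72)); its 3 tips in alphabetical order are the answer.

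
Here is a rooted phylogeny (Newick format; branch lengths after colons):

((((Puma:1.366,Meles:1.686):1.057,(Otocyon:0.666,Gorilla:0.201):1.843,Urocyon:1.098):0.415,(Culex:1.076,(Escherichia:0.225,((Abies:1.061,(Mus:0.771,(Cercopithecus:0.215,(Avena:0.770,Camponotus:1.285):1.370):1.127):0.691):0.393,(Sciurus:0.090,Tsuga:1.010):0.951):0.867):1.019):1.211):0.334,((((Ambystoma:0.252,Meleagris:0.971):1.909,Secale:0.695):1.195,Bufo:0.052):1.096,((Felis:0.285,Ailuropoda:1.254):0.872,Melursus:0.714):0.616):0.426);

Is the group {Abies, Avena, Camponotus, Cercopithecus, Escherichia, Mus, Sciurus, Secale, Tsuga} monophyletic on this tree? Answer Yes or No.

The MRCA of the listed taxa is the root, so the smallest clade containing them is the whole tree.
That clade also contains Ailuropoda, Ambystoma, Bufo, Culex, Felis, Gorilla, Meleagris, Meles, Melursus, Otocyon, Puma, Urocyon, which are not in the proposed group, so the group is not monophyletic.

No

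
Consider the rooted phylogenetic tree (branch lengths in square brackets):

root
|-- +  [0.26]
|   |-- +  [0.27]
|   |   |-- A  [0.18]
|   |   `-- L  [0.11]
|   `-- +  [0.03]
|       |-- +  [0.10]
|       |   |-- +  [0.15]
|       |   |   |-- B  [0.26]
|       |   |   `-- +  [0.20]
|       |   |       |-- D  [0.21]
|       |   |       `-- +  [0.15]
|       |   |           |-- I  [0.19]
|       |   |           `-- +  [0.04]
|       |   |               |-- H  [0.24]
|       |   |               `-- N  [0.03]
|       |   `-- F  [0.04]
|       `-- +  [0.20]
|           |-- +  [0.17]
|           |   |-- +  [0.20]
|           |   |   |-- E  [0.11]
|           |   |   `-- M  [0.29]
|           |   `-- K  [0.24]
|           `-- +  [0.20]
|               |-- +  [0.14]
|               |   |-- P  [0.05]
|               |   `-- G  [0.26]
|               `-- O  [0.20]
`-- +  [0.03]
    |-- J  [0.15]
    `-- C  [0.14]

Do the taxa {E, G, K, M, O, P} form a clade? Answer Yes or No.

The most recent common ancestor of these taxa subtends (((E,M),K),((P,G),O)).
That clade has exactly 6 tips — every listed taxon and nothing else — so the group is monophyletic.

Yes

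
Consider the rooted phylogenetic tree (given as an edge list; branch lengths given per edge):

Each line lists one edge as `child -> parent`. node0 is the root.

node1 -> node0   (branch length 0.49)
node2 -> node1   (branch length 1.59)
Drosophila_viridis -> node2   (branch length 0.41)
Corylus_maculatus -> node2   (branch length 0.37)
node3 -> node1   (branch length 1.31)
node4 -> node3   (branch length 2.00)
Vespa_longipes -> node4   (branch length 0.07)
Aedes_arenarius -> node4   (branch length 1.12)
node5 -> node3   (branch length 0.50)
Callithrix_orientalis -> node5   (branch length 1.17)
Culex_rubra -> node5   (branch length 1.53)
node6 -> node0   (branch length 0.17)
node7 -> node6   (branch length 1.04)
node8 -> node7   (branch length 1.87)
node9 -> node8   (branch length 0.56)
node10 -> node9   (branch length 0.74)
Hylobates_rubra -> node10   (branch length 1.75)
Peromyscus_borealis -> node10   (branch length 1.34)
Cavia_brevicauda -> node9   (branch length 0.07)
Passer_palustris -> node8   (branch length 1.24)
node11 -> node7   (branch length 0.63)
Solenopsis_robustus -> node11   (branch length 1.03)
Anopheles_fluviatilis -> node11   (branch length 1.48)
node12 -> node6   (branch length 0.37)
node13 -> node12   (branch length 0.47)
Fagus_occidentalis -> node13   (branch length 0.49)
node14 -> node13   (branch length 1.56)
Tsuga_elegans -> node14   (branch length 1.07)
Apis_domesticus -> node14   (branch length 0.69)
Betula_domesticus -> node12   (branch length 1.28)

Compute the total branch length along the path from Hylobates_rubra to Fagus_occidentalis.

The path runs Hylobates_rubra → … → MRCA → … → Fagus_occidentalis; the MRCA is the node subtending (((((Hylobates_rubra,Peromyscus_borealis),Cavia_brevicauda),Passer_palustris),(Solenopsis_robustus,Anopheles_fluviatilis)),((Fagus_occidentalis,(Tsuga_elegans,Apis_domesticus)),Betula_domesticus)).
Branch lengths along that path: 1.75 + 0.74 + 0.56 + 1.87 + 1.04 + 0.37 + 0.47 + 0.49 = 7.29.

7.29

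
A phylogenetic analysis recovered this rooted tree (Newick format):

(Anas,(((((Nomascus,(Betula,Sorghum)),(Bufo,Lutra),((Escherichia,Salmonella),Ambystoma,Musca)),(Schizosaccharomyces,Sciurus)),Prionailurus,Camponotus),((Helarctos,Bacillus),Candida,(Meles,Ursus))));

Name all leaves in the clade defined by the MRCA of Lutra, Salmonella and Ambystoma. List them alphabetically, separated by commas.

Tracing Lutra: it sits inside (Bufo,Lutra).
Tracing Salmonella: it sits inside (Escherichia,Salmonella).
Tracing Ambystoma: it sits inside ((Escherichia,Salmonella),Ambystoma,Musca).
The smallest clade enclosing all 3 is ((Nomascus,(Betula,Sorghum)),(Bufo,Lutra),((Escherichia,Salmonella),Ambystoma,Musca)); the answer is its 9 terminal taxa in alphabetical order.

Ambystoma, Betula, Bufo, Escherichia, Lutra, Musca, Nomascus, Salmonella, Sorghum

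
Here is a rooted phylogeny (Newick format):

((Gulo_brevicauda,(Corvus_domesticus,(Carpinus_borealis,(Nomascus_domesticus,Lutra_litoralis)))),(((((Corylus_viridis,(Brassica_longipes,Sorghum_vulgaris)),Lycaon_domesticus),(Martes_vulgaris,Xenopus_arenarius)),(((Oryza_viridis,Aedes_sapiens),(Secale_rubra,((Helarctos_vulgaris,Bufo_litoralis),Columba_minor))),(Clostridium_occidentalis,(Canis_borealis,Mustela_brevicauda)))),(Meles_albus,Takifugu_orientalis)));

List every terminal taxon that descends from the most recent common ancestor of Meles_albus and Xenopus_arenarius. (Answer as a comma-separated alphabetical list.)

Aedes_sapiens, Brassica_longipes, Bufo_litoralis, Canis_borealis, Clostridium_occidentalis, Columba_minor, Corylus_viridis, Helarctos_vulgaris, Lycaon_domesticus, Martes_vulgaris, Meles_albus, Mustela_brevicauda, Oryza_viridis, Secale_rubra, Sorghum_vulgaris, Takifugu_orientalis, Xenopus_arenarius

Tracing Meles_albus: it sits inside (Meles_albus,Takifugu_orientalis).
Tracing Xenopus_arenarius: it sits inside (Martes_vulgaris,Xenopus_arenarius).
The smallest clade enclosing both is (((((Corylus_viridis,(Brassica_longipes,Sorghum_vulgaris)),Lycaon_domesticus),(Martes_vulgaris,Xenopus_arenarius)),(((Oryza_viridis,Aedes_sapiens),(Secale_rubra,((Helarctos_vulgaris,Bufo_litoralis),Columba_minor))),(Clostridium_occidentalis,(Canis_borealis,Mustela_brevicauda)))),(Meles_albus,Takifugu_orientalis)); the answer is its 17 terminal taxa in alphabetical order.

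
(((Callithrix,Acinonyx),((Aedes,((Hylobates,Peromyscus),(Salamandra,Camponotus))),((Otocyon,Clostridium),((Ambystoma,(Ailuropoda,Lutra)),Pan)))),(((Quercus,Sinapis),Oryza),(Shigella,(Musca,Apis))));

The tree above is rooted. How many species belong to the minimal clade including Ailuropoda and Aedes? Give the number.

11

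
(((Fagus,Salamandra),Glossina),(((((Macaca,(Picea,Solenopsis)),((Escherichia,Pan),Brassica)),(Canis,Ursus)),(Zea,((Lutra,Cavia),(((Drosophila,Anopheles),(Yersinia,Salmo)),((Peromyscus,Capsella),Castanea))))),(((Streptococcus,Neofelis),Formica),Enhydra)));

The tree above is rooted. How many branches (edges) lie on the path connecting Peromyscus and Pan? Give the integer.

The MRCA of Peromyscus and Pan is the node subtending ((((Macaca,(Picea,Solenopsis)),((Escherichia,Pan),Brassica)),(Canis,Ursus)),(Zea,((Lutra,Cavia),(((Drosophila,Anopheles),(Yersinia,Salmo)),((Peromyscus,Capsella),Castanea))))).
From Peromyscus up to that node: 6 branches. From Pan up to the same node: 5 branches. Total: 6 + 5 = 11.

11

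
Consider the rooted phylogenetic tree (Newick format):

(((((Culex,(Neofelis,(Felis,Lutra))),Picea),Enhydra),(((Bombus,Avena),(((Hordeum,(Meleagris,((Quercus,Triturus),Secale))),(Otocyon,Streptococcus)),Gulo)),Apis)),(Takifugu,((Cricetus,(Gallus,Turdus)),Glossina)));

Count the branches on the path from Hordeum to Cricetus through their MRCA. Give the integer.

11

The MRCA of Hordeum and Cricetus is the root of the tree.
From Hordeum up to that node: 7 branches. From Cricetus up to the same node: 4 branches. Total: 7 + 4 = 11.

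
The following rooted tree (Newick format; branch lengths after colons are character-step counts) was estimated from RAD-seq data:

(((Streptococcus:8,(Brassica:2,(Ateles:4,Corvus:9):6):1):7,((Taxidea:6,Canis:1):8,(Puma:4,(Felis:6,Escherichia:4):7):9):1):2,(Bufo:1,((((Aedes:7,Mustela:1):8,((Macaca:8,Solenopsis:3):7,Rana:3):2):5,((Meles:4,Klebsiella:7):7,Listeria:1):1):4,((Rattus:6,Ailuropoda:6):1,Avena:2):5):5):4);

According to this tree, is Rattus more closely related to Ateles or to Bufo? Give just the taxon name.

Bufo

The MRCA of Rattus and Bufo subtends (Bufo,((((Aedes,Mustela),((Macaca,Solenopsis),Rana)),((Meles,Klebsiella),Listeria)),((Rattus,Ailuropoda),Avena))) (12 taxa).
The MRCA of Rattus and Ateles is the root, subtending the entire tree (21 taxa).
The first is nested inside the second, so Rattus shares a more recent common ancestor with Bufo.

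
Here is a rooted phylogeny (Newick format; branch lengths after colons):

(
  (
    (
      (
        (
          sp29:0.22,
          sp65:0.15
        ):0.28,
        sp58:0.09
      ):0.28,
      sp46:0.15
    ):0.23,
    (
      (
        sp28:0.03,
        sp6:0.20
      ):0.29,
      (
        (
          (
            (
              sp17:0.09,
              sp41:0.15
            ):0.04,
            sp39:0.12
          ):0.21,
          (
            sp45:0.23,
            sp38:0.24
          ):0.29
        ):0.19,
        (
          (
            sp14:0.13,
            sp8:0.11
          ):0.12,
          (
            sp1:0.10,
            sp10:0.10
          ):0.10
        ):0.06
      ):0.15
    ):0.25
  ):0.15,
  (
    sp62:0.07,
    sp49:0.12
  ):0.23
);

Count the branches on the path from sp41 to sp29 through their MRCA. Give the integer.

The MRCA of sp41 and sp29 is the node subtending ((((sp29,sp65),sp58),sp46),((sp28,sp6),((((sp17,sp41),sp39),(sp45,sp38)),((sp14,sp8),(sp1,sp10))))).
From sp41 up to that node: 6 branches. From sp29 up to the same node: 4 branches. Total: 6 + 4 = 10.

10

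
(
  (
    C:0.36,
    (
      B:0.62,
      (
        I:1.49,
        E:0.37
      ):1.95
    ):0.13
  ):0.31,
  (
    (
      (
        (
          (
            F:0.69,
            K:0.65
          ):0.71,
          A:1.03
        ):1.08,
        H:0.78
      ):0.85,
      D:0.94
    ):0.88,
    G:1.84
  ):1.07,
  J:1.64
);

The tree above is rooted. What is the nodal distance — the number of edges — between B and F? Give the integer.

The MRCA of B and F is the root of the tree.
From B up to that node: 3 branches. From F up to the same node: 6 branches. Total: 3 + 6 = 9.

9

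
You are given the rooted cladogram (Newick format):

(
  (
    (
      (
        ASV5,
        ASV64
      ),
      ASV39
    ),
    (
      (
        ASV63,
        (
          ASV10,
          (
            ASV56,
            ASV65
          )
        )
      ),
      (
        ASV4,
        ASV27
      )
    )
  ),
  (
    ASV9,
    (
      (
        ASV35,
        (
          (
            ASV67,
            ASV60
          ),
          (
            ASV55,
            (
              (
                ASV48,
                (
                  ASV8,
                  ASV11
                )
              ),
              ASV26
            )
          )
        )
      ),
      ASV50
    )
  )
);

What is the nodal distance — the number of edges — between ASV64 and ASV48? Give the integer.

The MRCA of ASV64 and ASV48 is the root of the tree.
From ASV64 up to that node: 4 branches. From ASV48 up to the same node: 8 branches. Total: 4 + 8 = 12.

12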